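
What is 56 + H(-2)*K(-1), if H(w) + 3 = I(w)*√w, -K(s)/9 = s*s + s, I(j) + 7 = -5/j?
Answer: 56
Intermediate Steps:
I(j) = -7 - 5/j
K(s) = -9*s - 9*s² (K(s) = -9*(s*s + s) = -9*(s² + s) = -9*(s + s²) = -9*s - 9*s²)
H(w) = -3 + √w*(-7 - 5/w) (H(w) = -3 + (-7 - 5/w)*√w = -3 + √w*(-7 - 5/w))
56 + H(-2)*K(-1) = 56 + (-3 - 7*I*√2 - (-5)*I*√2/2)*(-9*(-1)*(1 - 1)) = 56 + (-3 - 7*I*√2 - (-5)*I*√2/2)*(-9*(-1)*0) = 56 + (-3 - 7*I*√2 + 5*I*√2/2)*0 = 56 + (-3 - 9*I*√2/2)*0 = 56 + 0 = 56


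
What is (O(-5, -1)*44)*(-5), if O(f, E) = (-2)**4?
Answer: -3520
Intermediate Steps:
O(f, E) = 16
(O(-5, -1)*44)*(-5) = (16*44)*(-5) = 704*(-5) = -3520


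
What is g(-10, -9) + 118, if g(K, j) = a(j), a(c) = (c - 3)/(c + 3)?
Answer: 120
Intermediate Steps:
a(c) = (-3 + c)/(3 + c)
g(K, j) = (-3 + j)/(3 + j)
g(-10, -9) + 118 = (-3 - 9)/(3 - 9) + 118 = -12/(-6) + 118 = -⅙*(-12) + 118 = 2 + 118 = 120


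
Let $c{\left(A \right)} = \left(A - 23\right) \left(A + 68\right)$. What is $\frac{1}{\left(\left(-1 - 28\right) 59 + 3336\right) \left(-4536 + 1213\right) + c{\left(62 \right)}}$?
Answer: $- \frac{1}{5394805} \approx -1.8536 \cdot 10^{-7}$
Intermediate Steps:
$c{\left(A \right)} = \left(-23 + A\right) \left(68 + A\right)$
$\frac{1}{\left(\left(-1 - 28\right) 59 + 3336\right) \left(-4536 + 1213\right) + c{\left(62 \right)}} = \frac{1}{\left(\left(-1 - 28\right) 59 + 3336\right) \left(-4536 + 1213\right) + \left(-1564 + 62^{2} + 45 \cdot 62\right)} = \frac{1}{\left(\left(-1 - 28\right) 59 + 3336\right) \left(-3323\right) + \left(-1564 + 3844 + 2790\right)} = \frac{1}{\left(\left(-29\right) 59 + 3336\right) \left(-3323\right) + 5070} = \frac{1}{\left(-1711 + 3336\right) \left(-3323\right) + 5070} = \frac{1}{1625 \left(-3323\right) + 5070} = \frac{1}{-5399875 + 5070} = \frac{1}{-5394805} = - \frac{1}{5394805}$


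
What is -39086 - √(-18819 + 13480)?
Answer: -39086 - I*√5339 ≈ -39086.0 - 73.068*I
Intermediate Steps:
-39086 - √(-18819 + 13480) = -39086 - √(-5339) = -39086 - I*√5339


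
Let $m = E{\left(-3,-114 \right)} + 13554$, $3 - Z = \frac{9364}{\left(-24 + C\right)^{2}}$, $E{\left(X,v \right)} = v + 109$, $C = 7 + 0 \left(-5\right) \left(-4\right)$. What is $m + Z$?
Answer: $\frac{3907164}{289} \approx 13520.0$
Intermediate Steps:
$C = 7$ ($C = 7 + 0 \left(-4\right) = 7 + 0 = 7$)
$E{\left(X,v \right)} = 109 + v$
$Z = - \frac{8497}{289}$ ($Z = 3 - \frac{9364}{\left(-24 + 7\right)^{2}} = 3 - \frac{9364}{\left(-17\right)^{2}} = 3 - \frac{9364}{289} = - \frac{8497}{289} \approx -29.401$)
$m = 13549$ ($m = \left(109 - 114\right) + 13554 = -5 + 13554 = 13549$)
$m + Z = 13549 - \frac{8497}{289} = \frac{3907164}{289}$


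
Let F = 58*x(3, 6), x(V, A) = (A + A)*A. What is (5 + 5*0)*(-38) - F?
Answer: -4366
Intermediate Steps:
x(V, A) = 2*A² (x(V, A) = (2*A)*A = 2*A²)
F = 4176 (F = 58*(2*6²) = 58*(2*36) = 58*72 = 4176)
(5 + 5*0)*(-38) - F = (5 + 5*0)*(-38) - 1*4176 = (5 + 0)*(-38) - 4176 = 5*(-38) - 4176 = -190 - 4176 = -4366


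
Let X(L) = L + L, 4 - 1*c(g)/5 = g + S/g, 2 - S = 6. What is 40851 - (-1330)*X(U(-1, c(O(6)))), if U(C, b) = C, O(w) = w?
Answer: 38191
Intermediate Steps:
S = -4 (S = 2 - 1*6 = 2 - 6 = -4)
c(g) = 20 - 5*g + 20/g (c(g) = 20 - 5*(g - 4/g) = 20 + (-5*g + 20/g) = 20 - 5*g + 20/g)
X(L) = 2*L
40851 - (-1330)*X(U(-1, c(O(6)))) = 40851 - (-1330)*2*(-1) = 40851 - (-1330)*(-2) = 40851 - 1*2660 = 40851 - 2660 = 38191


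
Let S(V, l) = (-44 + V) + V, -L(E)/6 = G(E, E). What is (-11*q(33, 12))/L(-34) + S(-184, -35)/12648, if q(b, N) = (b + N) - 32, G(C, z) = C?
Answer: -4639/6324 ≈ -0.73355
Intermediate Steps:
L(E) = -6*E
q(b, N) = -32 + N + b (q(b, N) = (N + b) - 32 = -32 + N + b)
S(V, l) = -44 + 2*V
(-11*q(33, 12))/L(-34) + S(-184, -35)/12648 = (-11*(-32 + 12 + 33))/((-6*(-34))) + (-44 + 2*(-184))/12648 = -11*13/204 + (-44 - 368)*(1/12648) = -143*1/204 - 412*1/12648 = -143/204 - 103/3162 = -4639/6324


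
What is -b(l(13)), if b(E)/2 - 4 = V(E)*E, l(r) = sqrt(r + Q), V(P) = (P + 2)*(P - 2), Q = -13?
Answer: -8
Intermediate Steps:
V(P) = (-2 + P)*(2 + P) (V(P) = (2 + P)*(-2 + P) = (-2 + P)*(2 + P))
l(r) = sqrt(-13 + r) (l(r) = sqrt(r - 13) = sqrt(-13 + r))
b(E) = 8 + 2*E*(-4 + E**2) (b(E) = 8 + 2*((-4 + E**2)*E) = 8 + 2*(E*(-4 + E**2)) = 8 + 2*E*(-4 + E**2))
-b(l(13)) = -(8 + 2*sqrt(-13 + 13)*(-4 + (sqrt(-13 + 13))**2)) = -(8 + 2*sqrt(0)*(-4 + (sqrt(0))**2)) = -(8 + 2*0*(-4 + 0**2)) = -(8 + 2*0*(-4 + 0)) = -(8 + 2*0*(-4)) = -(8 + 0) = -1*8 = -8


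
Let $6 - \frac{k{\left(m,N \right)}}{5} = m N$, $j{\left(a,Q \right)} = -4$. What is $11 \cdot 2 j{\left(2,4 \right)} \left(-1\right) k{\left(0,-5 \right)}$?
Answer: $2640$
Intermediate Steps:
$k{\left(m,N \right)} = 30 - 5 N m$ ($k{\left(m,N \right)} = 30 - 5 m N = 30 - 5 N m$)
$11 \cdot 2 j{\left(2,4 \right)} \left(-1\right) k{\left(0,-5 \right)} = 11 \cdot 2 \left(-4\right) \left(-1\right) \left(30 - \left(-25\right) 0\right) = 11 \left(\left(-8\right) \left(-1\right)\right) \left(30 + 0\right) = 11 \cdot 8 \cdot 30 = 88 \cdot 30 = 2640$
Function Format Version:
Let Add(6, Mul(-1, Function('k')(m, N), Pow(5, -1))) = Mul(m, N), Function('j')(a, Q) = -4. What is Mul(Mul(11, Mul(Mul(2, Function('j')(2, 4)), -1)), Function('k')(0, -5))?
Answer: 2640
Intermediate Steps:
Function('k')(m, N) = Add(30, Mul(-5, N, m)) (Function('k')(m, N) = Add(30, Mul(-5, Mul(m, N))) = Add(30, Mul(-5, Mul(N, m))) = Add(30, Mul(-5, N, m)))
Mul(Mul(11, Mul(Mul(2, Function('j')(2, 4)), -1)), Function('k')(0, -5)) = Mul(Mul(11, Mul(Mul(2, -4), -1)), Add(30, Mul(-5, -5, 0))) = Mul(Mul(11, Mul(-8, -1)), Add(30, 0)) = Mul(Mul(11, 8), 30) = Mul(88, 30) = 2640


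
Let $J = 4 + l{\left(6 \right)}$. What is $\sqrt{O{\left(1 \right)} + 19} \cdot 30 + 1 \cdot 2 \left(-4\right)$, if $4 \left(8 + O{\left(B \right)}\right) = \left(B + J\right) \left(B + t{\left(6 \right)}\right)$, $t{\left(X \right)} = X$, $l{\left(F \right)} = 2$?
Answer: $-8 + 15 \sqrt{93} \approx 136.65$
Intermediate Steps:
$J = 6$ ($J = 4 + 2 = 6$)
$O{\left(B \right)} = -8 + \frac{\left(6 + B\right)^{2}}{4}$ ($O{\left(B \right)} = -8 + \frac{\left(B + 6\right) \left(B + 6\right)}{4} = -8 + \frac{\left(6 + B\right) \left(6 + B\right)}{4} = -8 + \frac{\left(6 + B\right)^{2}}{4}$)
$\sqrt{O{\left(1 \right)} + 19} \cdot 30 + 1 \cdot 2 \left(-4\right) = \sqrt{\left(1 + 3 \cdot 1 + \frac{1^{2}}{4}\right) + 19} \cdot 30 + 1 \cdot 2 \left(-4\right) = \sqrt{\left(1 + 3 + \frac{1}{4} \cdot 1\right) + 19} \cdot 30 + 2 \left(-4\right) = \sqrt{\left(1 + 3 + \frac{1}{4}\right) + 19} \cdot 30 - 8 = \sqrt{\frac{17}{4} + 19} \cdot 30 - 8 = \sqrt{\frac{93}{4}} \cdot 30 - 8 = \frac{\sqrt{93}}{2} \cdot 30 - 8 = 15 \sqrt{93} - 8 = -8 + 15 \sqrt{93}$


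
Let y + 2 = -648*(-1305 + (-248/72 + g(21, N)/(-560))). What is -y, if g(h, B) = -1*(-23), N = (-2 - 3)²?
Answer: -59352763/70 ≈ -8.4790e+5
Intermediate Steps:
N = 25 (N = (-5)² = 25)
g(h, B) = 23
y = 59352763/70 (y = -2 - 648*(-1305 + (-248/72 + 23/(-560))) = -2 - 648*(-1305 + (-248*1/72 + 23*(-1/560))) = -2 - 648*(-1305 + (-31/9 - 23/560)) = -2 - 648*(-1305 - 17567/5040) = -2 - 648*(-6594767/5040) = -2 + 59352903/70 = 59352763/70 ≈ 8.4790e+5)
-y = -1*59352763/70 = -59352763/70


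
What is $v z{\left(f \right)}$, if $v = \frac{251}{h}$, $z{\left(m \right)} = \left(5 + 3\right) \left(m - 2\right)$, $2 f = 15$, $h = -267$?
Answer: $- \frac{11044}{267} \approx -41.363$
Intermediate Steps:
$f = \frac{15}{2}$ ($f = \frac{1}{2} \cdot 15 = \frac{15}{2} \approx 7.5$)
$z{\left(m \right)} = -16 + 8 m$ ($z{\left(m \right)} = 8 \left(-2 + m\right) = -16 + 8 m$)
$v = - \frac{251}{267}$ ($v = \frac{251}{-267} = 251 \left(- \frac{1}{267}\right) = - \frac{251}{267} \approx -0.94007$)
$v z{\left(f \right)} = - \frac{251 \left(-16 + 8 \cdot \frac{15}{2}\right)}{267} = - \frac{251 \left(-16 + 60\right)}{267} = \left(- \frac{251}{267}\right) 44 = - \frac{11044}{267}$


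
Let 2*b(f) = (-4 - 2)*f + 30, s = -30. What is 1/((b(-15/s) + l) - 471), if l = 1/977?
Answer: -1954/893953 ≈ -0.0021858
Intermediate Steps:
l = 1/977 ≈ 0.0010235
b(f) = 15 - 3*f (b(f) = ((-4 - 2)*f + 30)/2 = (-6*f + 30)/2 = (30 - 6*f)/2 = 15 - 3*f)
1/((b(-15/s) + l) - 471) = 1/(((15 - (-45)/(-30)) + 1/977) - 471) = 1/(((15 - (-45)*(-1)/30) + 1/977) - 471) = 1/(((15 - 3*1/2) + 1/977) - 471) = 1/(((15 - 3/2) + 1/977) - 471) = 1/((27/2 + 1/977) - 471) = 1/(26381/1954 - 471) = 1/(-893953/1954) = -1954/893953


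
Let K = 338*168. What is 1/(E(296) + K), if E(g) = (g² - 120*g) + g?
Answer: 1/109176 ≈ 9.1595e-6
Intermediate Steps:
E(g) = g² - 119*g
K = 56784
1/(E(296) + K) = 1/(296*(-119 + 296) + 56784) = 1/(296*177 + 56784) = 1/(52392 + 56784) = 1/109176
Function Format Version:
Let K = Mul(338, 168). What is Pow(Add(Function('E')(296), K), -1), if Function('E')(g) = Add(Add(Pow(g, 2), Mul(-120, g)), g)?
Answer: Rational(1, 109176) ≈ 9.1595e-6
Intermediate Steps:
Function('E')(g) = Add(Pow(g, 2), Mul(-119, g))
K = 56784
Pow(Add(Function('E')(296), K), -1) = Pow(Add(Mul(296, Add(-119, 296)), 56784), -1) = Pow(Add(Mul(296, 177), 56784), -1) = Pow(Add(52392, 56784), -1) = Pow(109176, -1) = Rational(1, 109176)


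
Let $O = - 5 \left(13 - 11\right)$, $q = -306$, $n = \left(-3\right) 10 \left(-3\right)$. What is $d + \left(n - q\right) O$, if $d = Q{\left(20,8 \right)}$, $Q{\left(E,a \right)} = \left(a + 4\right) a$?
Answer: $-3864$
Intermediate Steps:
$n = 90$ ($n = \left(-30\right) \left(-3\right) = 90$)
$Q{\left(E,a \right)} = a \left(4 + a\right)$ ($Q{\left(E,a \right)} = \left(4 + a\right) a = a \left(4 + a\right)$)
$d = 96$ ($d = 8 \left(4 + 8\right) = 8 \cdot 12 = 96$)
$O = -10$ ($O = \left(-5\right) 2 = -10$)
$d + \left(n - q\right) O = 96 + \left(90 - -306\right) \left(-10\right) = 96 + \left(90 + 306\right) \left(-10\right) = 96 + 396 \left(-10\right) = 96 - 3960 = -3864$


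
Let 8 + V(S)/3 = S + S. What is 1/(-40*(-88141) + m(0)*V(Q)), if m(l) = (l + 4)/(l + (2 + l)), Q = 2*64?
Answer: 1/3527128 ≈ 2.8352e-7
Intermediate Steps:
Q = 128
m(l) = (4 + l)/(2 + 2*l)
V(S) = -24 + 6*S (V(S) = -24 + 3*(S + S) = -24 + 3*(2*S) = -24 + 6*S)
1/(-40*(-88141) + m(0)*V(Q)) = 1/(-40*(-88141) + ((4 + 0)/(2*(1 + 0)))*(-24 + 6*128)) = 1/(3525640 + ((½)*4/1)*(-24 + 768)) = 1/(3525640 + ((½)*1*4)*744) = 1/(3525640 + 2*744) = 1/(3525640 + 1488) = 1/3527128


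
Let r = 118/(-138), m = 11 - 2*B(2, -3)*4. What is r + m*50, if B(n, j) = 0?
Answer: 37891/69 ≈ 549.14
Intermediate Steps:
m = 11 (m = 11 - 2*0*4 = 11 - 0*4 = 11 - 1*0 = 11 + 0 = 11)
r = -59/69 (r = 118*(-1/138) = -59/69 ≈ -0.85507)
r + m*50 = -59/69 + 11*50 = -59/69 + 550 = 37891/69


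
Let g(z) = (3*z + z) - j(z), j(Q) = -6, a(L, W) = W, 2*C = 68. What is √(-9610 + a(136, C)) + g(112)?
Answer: 454 + 6*I*√266 ≈ 454.0 + 97.857*I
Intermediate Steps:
C = 34 (C = (½)*68 = 34)
g(z) = 6 + 4*z (g(z) = (3*z + z) - 1*(-6) = 4*z + 6 = 6 + 4*z)
√(-9610 + a(136, C)) + g(112) = √(-9610 + 34) + (6 + 4*112) = √(-9576) + (6 + 448) = 6*I*√266 + 454 = 454 + 6*I*√266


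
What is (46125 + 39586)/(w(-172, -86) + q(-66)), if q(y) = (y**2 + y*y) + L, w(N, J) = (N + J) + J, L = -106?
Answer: 85711/8262 ≈ 10.374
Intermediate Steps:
w(N, J) = N + 2*J (w(N, J) = (J + N) + J = N + 2*J)
q(y) = -106 + 2*y**2 (q(y) = (y**2 + y*y) - 106 = (y**2 + y**2) - 106 = 2*y**2 - 106 = -106 + 2*y**2)
(46125 + 39586)/(w(-172, -86) + q(-66)) = (46125 + 39586)/((-172 + 2*(-86)) + (-106 + 2*(-66)**2)) = 85711/((-172 - 172) + (-106 + 2*4356)) = 85711/(-344 + (-106 + 8712)) = 85711/(-344 + 8606) = 85711/8262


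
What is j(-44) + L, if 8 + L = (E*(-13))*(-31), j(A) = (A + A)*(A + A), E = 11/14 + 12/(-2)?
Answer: 78885/14 ≈ 5634.6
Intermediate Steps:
E = -73/14 (E = 11*(1/14) + 12*(-½) = 11/14 - 6 = -73/14 ≈ -5.2143)
j(A) = 4*A² (j(A) = (2*A)*(2*A) = 4*A²)
L = -29531/14 (L = -8 - 73/14*(-13)*(-31) = -8 + (949/14)*(-31) = -8 - 29419/14 = -29531/14 ≈ -2109.4)
j(-44) + L = 4*(-44)² - 29531/14 = 4*1936 - 29531/14 = 7744 - 29531/14 = 78885/14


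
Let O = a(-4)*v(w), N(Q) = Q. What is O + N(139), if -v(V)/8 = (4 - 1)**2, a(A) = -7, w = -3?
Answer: 643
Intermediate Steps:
v(V) = -72 (v(V) = -8*(4 - 1)**2 = -8*3**2 = -8*9 = -72)
O = 504 (O = -7*(-72) = 504)
O + N(139) = 504 + 139 = 643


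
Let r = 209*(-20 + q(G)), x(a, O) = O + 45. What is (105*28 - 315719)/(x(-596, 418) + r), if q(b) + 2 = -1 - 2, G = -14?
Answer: 312779/4762 ≈ 65.682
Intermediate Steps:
q(b) = -5 (q(b) = -2 + (-1 - 2) = -2 - 3 = -5)
x(a, O) = 45 + O
r = -5225 (r = 209*(-20 - 5) = 209*(-25) = -5225)
(105*28 - 315719)/(x(-596, 418) + r) = (105*28 - 315719)/((45 + 418) - 5225) = (2940 - 315719)/(463 - 5225) = -312779/(-4762) = -312779*(-1/4762) = 312779/4762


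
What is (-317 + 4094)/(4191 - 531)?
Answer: 1259/1220 ≈ 1.0320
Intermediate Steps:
(-317 + 4094)/(4191 - 531) = 3777/3660 = 3777*(1/3660) = 1259/1220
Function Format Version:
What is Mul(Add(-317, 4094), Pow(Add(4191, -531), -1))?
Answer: Rational(1259, 1220) ≈ 1.0320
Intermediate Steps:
Mul(Add(-317, 4094), Pow(Add(4191, -531), -1)) = Mul(3777, Pow(3660, -1)) = Mul(3777, Rational(1, 3660)) = Rational(1259, 1220)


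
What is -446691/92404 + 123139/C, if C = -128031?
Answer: -68568831577/11830576524 ≈ -5.7959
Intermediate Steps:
-446691/92404 + 123139/C = -446691/92404 + 123139/(-128031) = -446691*1/92404 + 123139*(-1/128031) = -446691/92404 - 123139/128031 = -68568831577/11830576524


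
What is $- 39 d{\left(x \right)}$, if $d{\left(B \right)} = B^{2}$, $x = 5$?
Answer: $-975$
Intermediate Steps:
$- 39 d{\left(x \right)} = - 39 \cdot 5^{2} = \left(-39\right) 25 = -975$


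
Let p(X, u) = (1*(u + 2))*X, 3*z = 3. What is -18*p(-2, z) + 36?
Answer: 144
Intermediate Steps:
z = 1 (z = (⅓)*3 = 1)
p(X, u) = X*(2 + u) (p(X, u) = (1*(2 + u))*X = (2 + u)*X = X*(2 + u))
-18*p(-2, z) + 36 = -(-36)*(2 + 1) + 36 = -(-36)*3 + 36 = -18*(-6) + 36 = 108 + 36 = 144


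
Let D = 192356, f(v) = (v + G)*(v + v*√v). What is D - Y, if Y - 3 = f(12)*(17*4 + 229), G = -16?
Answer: 206609 + 28512*√3 ≈ 2.5599e+5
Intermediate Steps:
f(v) = (-16 + v)*(v + v^(3/2)) (f(v) = (v - 16)*(v + v*√v) = (-16 + v)*(v + v^(3/2)))
Y = -14253 - 28512*√3 (Y = 3 + (12² + 12^(5/2) - 16*12 - 384*√3)*(17*4 + 229) = 3 + (144 + 288*√3 - 192 - 384*√3)*(68 + 229) = 3 + (144 + 288*√3 - 192 - 384*√3)*297 = 3 + (-48 - 96*√3)*297 = 3 + (-14256 - 28512*√3) = -14253 - 28512*√3 ≈ -63637.)
D - Y = 192356 - (-14253 - 28512*√3) = 192356 + (14253 + 28512*√3) = 206609 + 28512*√3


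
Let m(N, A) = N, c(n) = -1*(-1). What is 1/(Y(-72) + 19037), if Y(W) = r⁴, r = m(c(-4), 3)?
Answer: 1/19038 ≈ 5.2527e-5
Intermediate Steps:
c(n) = 1
r = 1
Y(W) = 1 (Y(W) = 1⁴ = 1)
1/(Y(-72) + 19037) = 1/(1 + 19037) = 1/19038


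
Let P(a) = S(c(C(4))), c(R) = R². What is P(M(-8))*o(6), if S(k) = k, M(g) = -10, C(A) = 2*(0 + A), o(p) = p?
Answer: 384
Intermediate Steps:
C(A) = 2*A
P(a) = 64 (P(a) = (2*4)² = 8² = 64)
P(M(-8))*o(6) = 64*6 = 384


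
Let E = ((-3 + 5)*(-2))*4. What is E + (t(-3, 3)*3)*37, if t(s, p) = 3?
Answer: 317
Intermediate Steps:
E = -16 (E = (2*(-2))*4 = -4*4 = -16)
E + (t(-3, 3)*3)*37 = -16 + (3*3)*37 = -16 + 9*37 = -16 + 333 = 317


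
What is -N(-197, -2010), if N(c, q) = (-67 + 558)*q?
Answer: 986910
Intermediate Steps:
N(c, q) = 491*q
-N(-197, -2010) = -491*(-2010) = -1*(-986910) = 986910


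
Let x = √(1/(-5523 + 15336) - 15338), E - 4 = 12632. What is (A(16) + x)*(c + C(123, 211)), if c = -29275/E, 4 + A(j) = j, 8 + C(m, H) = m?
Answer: 1423865/1053 + 1423865*I*√1476972224709/123997068 ≈ 1352.2 + 13955.0*I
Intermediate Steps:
E = 12636 (E = 4 + 12632 = 12636)
C(m, H) = -8 + m
A(j) = -4 + j
c = -29275/12636 ≈ -2.3168
x = I*√1476972224709/9813 (x = √(1/9813 - 15338) = √(-150511793/9813) = I*√1476972224709/9813 ≈ 123.85*I)
(A(16) + x)*(c + C(123, 211)) = ((-4 + 16) + I*√1476972224709/9813)*(-29275/12636 + (-8 + 123)) = (12 + I*√1476972224709/9813)*(-29275/12636 + 115) = (12 + I*√1476972224709/9813)*(1423865/12636) = 1423865/1053 + 1423865*I*√1476972224709/123997068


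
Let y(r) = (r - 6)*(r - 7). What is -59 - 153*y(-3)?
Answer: -13829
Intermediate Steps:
y(r) = (-7 + r)*(-6 + r) (y(r) = (-6 + r)*(-7 + r) = (-7 + r)*(-6 + r))
-59 - 153*y(-3) = -59 - 153*(42 + (-3)² - 13*(-3)) = -59 - 153*(42 + 9 + 39) = -59 - 153*90 = -59 - 13770 = -13829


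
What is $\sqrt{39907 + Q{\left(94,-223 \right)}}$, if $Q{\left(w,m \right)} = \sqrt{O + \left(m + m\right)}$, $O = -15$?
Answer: $\sqrt{39907 + i \sqrt{461}} \approx 199.77 + 0.0537 i$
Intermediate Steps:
$Q{\left(w,m \right)} = \sqrt{-15 + 2 m}$ ($Q{\left(w,m \right)} = \sqrt{-15 + \left(m + m\right)} = \sqrt{-15 + 2 m}$)
$\sqrt{39907 + Q{\left(94,-223 \right)}} = \sqrt{39907 + \sqrt{-15 + 2 \left(-223\right)}} = \sqrt{39907 + \sqrt{-15 - 446}} = \sqrt{39907 + \sqrt{-461}} = \sqrt{39907 + i \sqrt{461}}$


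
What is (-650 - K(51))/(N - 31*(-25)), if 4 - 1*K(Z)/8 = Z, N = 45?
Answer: -137/410 ≈ -0.33415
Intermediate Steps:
K(Z) = 32 - 8*Z
(-650 - K(51))/(N - 31*(-25)) = (-650 - (32 - 8*51))/(45 - 31*(-25)) = (-650 - (32 - 408))/(45 + 775) = (-650 - 1*(-376))/820 = (-650 + 376)*(1/820) = -274*1/820 = -137/410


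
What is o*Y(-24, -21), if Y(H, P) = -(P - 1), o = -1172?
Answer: -25784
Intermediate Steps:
Y(H, P) = 1 - P (Y(H, P) = -(-1 + P) = 1 - P)
o*Y(-24, -21) = -1172*(1 - 1*(-21)) = -1172*(1 + 21) = -1172*22 = -25784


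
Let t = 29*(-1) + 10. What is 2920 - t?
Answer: 2939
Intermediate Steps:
t = -19 (t = -29 + 10 = -19)
2920 - t = 2920 - 1*(-19) = 2920 + 19 = 2939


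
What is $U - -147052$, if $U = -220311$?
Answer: $-73259$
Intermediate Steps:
$U - -147052 = -220311 - -147052 = -220311 + 147052 = -73259$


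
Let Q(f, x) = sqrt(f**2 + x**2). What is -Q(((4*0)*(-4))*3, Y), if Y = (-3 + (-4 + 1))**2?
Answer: -36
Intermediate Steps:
Y = 36 (Y = (-3 - 3)**2 = (-6)**2 = 36)
-Q(((4*0)*(-4))*3, Y) = -sqrt((((4*0)*(-4))*3)**2 + 36**2) = -sqrt(((0*(-4))*3)**2 + 1296) = -sqrt((0*3)**2 + 1296) = -sqrt(0**2 + 1296) = -sqrt(0 + 1296) = -sqrt(1296) = -1*36 = -36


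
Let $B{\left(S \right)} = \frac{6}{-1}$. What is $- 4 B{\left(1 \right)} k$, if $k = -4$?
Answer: $-96$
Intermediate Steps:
$B{\left(S \right)} = -6$ ($B{\left(S \right)} = 6 \left(-1\right) = -6$)
$- 4 B{\left(1 \right)} k = \left(-4\right) \left(-6\right) \left(-4\right) = 24 \left(-4\right) = -96$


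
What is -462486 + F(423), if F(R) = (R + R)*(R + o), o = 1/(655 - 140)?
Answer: -53882574/515 ≈ -1.0463e+5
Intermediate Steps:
o = 1/515 ≈ 0.0019417
F(R) = 2*R*(1/515 + R) (F(R) = (R + R)*(R + 1/515) = (2*R)*(1/515 + R) = 2*R*(1/515 + R))
-462486 + F(423) = -462486 + (2/515)*423*(1 + 515*423) = -462486 + (2/515)*423*(1 + 217845) = -462486 + (2/515)*423*217846 = -462486 + 184297716/515 = -53882574/515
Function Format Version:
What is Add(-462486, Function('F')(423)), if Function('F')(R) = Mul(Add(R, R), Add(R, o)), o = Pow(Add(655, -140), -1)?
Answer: Rational(-53882574, 515) ≈ -1.0463e+5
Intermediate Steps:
o = Rational(1, 515) (o = Pow(515, -1) = Rational(1, 515) ≈ 0.0019417)
Function('F')(R) = Mul(2, R, Add(Rational(1, 515), R)) (Function('F')(R) = Mul(Add(R, R), Add(R, Rational(1, 515))) = Mul(Mul(2, R), Add(Rational(1, 515), R)) = Mul(2, R, Add(Rational(1, 515), R)))
Add(-462486, Function('F')(423)) = Add(-462486, Mul(Rational(2, 515), 423, Add(1, Mul(515, 423)))) = Add(-462486, Mul(Rational(2, 515), 423, Add(1, 217845))) = Add(-462486, Mul(Rational(2, 515), 423, 217846)) = Add(-462486, Rational(184297716, 515)) = Rational(-53882574, 515)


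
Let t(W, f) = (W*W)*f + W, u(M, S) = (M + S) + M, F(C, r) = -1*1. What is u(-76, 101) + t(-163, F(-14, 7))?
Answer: -26783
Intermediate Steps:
F(C, r) = -1
u(M, S) = S + 2*M
t(W, f) = W + f*W² (t(W, f) = W²*f + W = f*W² + W = W + f*W²)
u(-76, 101) + t(-163, F(-14, 7)) = (101 + 2*(-76)) - 163*(1 - 163*(-1)) = (101 - 152) - 163*(1 + 163) = -51 - 163*164 = -51 - 26732 = -26783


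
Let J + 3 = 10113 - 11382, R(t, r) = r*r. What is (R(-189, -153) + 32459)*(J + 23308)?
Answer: 1231107248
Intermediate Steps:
R(t, r) = r**2
J = -1272 (J = -3 + (10113 - 11382) = -3 - 1269 = -1272)
(R(-189, -153) + 32459)*(J + 23308) = ((-153)**2 + 32459)*(-1272 + 23308) = (23409 + 32459)*22036 = 55868*22036 = 1231107248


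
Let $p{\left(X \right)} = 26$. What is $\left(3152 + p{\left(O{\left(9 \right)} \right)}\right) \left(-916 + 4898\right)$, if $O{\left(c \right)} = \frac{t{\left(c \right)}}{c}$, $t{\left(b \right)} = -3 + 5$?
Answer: $12654796$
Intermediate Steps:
$t{\left(b \right)} = 2$
$O{\left(c \right)} = \frac{2}{c}$
$\left(3152 + p{\left(O{\left(9 \right)} \right)}\right) \left(-916 + 4898\right) = \left(3152 + 26\right) \left(-916 + 4898\right) = 3178 \cdot 3982 = 12654796$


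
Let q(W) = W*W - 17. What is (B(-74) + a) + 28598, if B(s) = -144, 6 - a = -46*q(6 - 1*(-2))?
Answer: 30622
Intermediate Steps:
q(W) = -17 + W² (q(W) = W² - 17 = -17 + W²)
a = 2168 (a = 6 - (-46)*(-17 + (6 - 1*(-2))²) = 6 - (-46)*(-17 + (6 + 2)²) = 6 - (-46)*(-17 + 8²) = 6 - (-46)*(-17 + 64) = 6 - (-46)*47 = 6 - 1*(-2162) = 6 + 2162 = 2168)
(B(-74) + a) + 28598 = (-144 + 2168) + 28598 = 2024 + 28598 = 30622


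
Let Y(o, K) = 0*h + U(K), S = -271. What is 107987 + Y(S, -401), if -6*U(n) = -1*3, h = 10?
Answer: 215975/2 ≈ 1.0799e+5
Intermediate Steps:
U(n) = 1/2 (U(n) = -(-1)*3/6 = -1/6*(-3) = 1/2)
Y(o, K) = 1/2 (Y(o, K) = 0*10 + 1/2 = 0 + 1/2 = 1/2)
107987 + Y(S, -401) = 107987 + 1/2 = 215975/2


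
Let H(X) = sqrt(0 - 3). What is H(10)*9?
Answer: 9*I*sqrt(3) ≈ 15.588*I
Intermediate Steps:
H(X) = I*sqrt(3) (H(X) = sqrt(-3) = I*sqrt(3))
H(10)*9 = (I*sqrt(3))*9 = 9*I*sqrt(3)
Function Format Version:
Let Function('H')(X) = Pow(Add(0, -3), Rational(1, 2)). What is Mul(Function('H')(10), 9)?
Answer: Mul(9, I, Pow(3, Rational(1, 2))) ≈ Mul(15.588, I)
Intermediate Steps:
Function('H')(X) = Mul(I, Pow(3, Rational(1, 2))) (Function('H')(X) = Pow(-3, Rational(1, 2)) = Mul(I, Pow(3, Rational(1, 2))))
Mul(Function('H')(10), 9) = Mul(Mul(I, Pow(3, Rational(1, 2))), 9) = Mul(9, I, Pow(3, Rational(1, 2)))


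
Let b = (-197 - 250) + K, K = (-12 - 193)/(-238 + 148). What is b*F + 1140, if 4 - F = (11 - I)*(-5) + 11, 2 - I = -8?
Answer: 18265/9 ≈ 2029.4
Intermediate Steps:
I = 10 (I = 2 - 1*(-8) = 2 + 8 = 10)
K = 41/18 (K = -205/(-90) = -205*(-1/90) = 41/18 ≈ 2.2778)
b = -8005/18 (b = (-197 - 250) + 41/18 = -447 + 41/18 = -8005/18 ≈ -444.72)
F = -2 (F = 4 - ((11 - 1*10)*(-5) + 11) = 4 - ((11 - 10)*(-5) + 11) = 4 - (1*(-5) + 11) = 4 - (-5 + 11) = 4 - 1*6 = 4 - 6 = -2)
b*F + 1140 = -8005/18*(-2) + 1140 = 8005/9 + 1140 = 18265/9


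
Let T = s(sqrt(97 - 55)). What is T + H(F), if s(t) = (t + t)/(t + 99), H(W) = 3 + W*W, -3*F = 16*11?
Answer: 100852507/29277 + 66*sqrt(42)/3253 ≈ 3444.9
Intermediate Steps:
F = -176/3 (F = -16*11/3 = -1/3*176 = -176/3 ≈ -58.667)
H(W) = 3 + W**2
s(t) = 2*t/(99 + t) (s(t) = (2*t)/(99 + t) = 2*t/(99 + t))
T = 2*sqrt(42)/(99 + sqrt(42)) (T = 2*sqrt(97 - 55)/(99 + sqrt(97 - 55)) = 2*sqrt(42)/(99 + sqrt(42)) ≈ 0.12288)
T + H(F) = (-28/3253 + 66*sqrt(42)/3253) + (3 + (-176/3)**2) = (-28/3253 + 66*sqrt(42)/3253) + (3 + 30976/9) = (-28/3253 + 66*sqrt(42)/3253) + 31003/9 = 100852507/29277 + 66*sqrt(42)/3253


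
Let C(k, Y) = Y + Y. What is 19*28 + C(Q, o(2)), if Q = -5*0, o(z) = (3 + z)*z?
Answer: 552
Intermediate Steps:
o(z) = z*(3 + z)
Q = 0
C(k, Y) = 2*Y
19*28 + C(Q, o(2)) = 19*28 + 2*(2*(3 + 2)) = 532 + 2*(2*5) = 532 + 2*10 = 532 + 20 = 552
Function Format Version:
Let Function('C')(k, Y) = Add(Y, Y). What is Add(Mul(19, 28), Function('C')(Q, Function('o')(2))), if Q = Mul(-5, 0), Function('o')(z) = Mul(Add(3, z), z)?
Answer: 552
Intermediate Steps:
Function('o')(z) = Mul(z, Add(3, z))
Q = 0
Function('C')(k, Y) = Mul(2, Y)
Add(Mul(19, 28), Function('C')(Q, Function('o')(2))) = Add(Mul(19, 28), Mul(2, Mul(2, Add(3, 2)))) = Add(532, Mul(2, Mul(2, 5))) = Add(532, Mul(2, 10)) = Add(532, 20) = 552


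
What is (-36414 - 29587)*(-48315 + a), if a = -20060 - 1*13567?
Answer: 5408253942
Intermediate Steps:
a = -33627 (a = -20060 - 13567 = -33627)
(-36414 - 29587)*(-48315 + a) = (-36414 - 29587)*(-48315 - 33627) = -66001*(-81942) = 5408253942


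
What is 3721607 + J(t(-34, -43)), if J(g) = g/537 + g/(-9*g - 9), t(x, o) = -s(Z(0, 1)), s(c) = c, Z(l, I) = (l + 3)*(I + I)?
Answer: 9992514407/2685 ≈ 3.7216e+6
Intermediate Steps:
Z(l, I) = 2*I*(3 + l) (Z(l, I) = (3 + l)*(2*I) = 2*I*(3 + l))
t(x, o) = -6 (t(x, o) = -2*(3 + 0) = -2*3 = -1*6 = -6)
J(g) = g/537 + g/(-9 - 9*g) (J(g) = g*(1/537) + g/(-9 - 9*g) = g/537 + g/(-9 - 9*g))
3721607 + J(t(-34, -43)) = 3721607 + (1/1611)*(-6)*(-176 + 3*(-6))/(1 - 6) = 3721607 + (1/1611)*(-6)*(-176 - 18)/(-5) = 3721607 + (1/1611)*(-6)*(-⅕)*(-194) = 3721607 - 388/2685 = 9992514407/2685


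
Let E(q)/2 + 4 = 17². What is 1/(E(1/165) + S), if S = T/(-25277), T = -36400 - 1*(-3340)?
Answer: 25277/14440950 ≈ 0.0017504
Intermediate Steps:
T = -33060 (T = -36400 + 3340 = -33060)
E(q) = 570 (E(q) = -8 + 2*17² = -8 + 2*289 = -8 + 578 = 570)
S = 33060/25277 (S = -33060/(-25277) = -33060*(-1/25277) = 33060/25277 ≈ 1.3079)
1/(E(1/165) + S) = 1/(570 + 33060/25277) = 1/(14440950/25277) = 25277/14440950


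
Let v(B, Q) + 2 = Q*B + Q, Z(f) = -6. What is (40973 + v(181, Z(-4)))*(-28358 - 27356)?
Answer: -2221818606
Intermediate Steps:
v(B, Q) = -2 + Q + B*Q (v(B, Q) = -2 + (Q*B + Q) = -2 + (B*Q + Q) = -2 + (Q + B*Q) = -2 + Q + B*Q)
(40973 + v(181, Z(-4)))*(-28358 - 27356) = (40973 + (-2 - 6 + 181*(-6)))*(-28358 - 27356) = (40973 + (-2 - 6 - 1086))*(-55714) = (40973 - 1094)*(-55714) = 39879*(-55714) = -2221818606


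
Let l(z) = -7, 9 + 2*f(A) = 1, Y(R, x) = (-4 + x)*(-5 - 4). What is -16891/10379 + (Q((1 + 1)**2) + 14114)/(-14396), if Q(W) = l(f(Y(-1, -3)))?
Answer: -389579389/149416084 ≈ -2.6073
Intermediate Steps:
Y(R, x) = 36 - 9*x (Y(R, x) = (-4 + x)*(-9) = 36 - 9*x)
f(A) = -4 (f(A) = -9/2 + (1/2)*1 = -9/2 + 1/2 = -4)
Q(W) = -7
-16891/10379 + (Q((1 + 1)**2) + 14114)/(-14396) = -16891/10379 + (-7 + 14114)/(-14396) = -16891*1/10379 + 14107*(-1/14396) = -16891/10379 - 14107/14396 = -389579389/149416084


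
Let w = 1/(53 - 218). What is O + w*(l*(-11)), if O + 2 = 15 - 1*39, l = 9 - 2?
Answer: -383/15 ≈ -25.533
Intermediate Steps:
l = 7
w = -1/165 (w = 1/(-165) = -1/165 ≈ -0.0060606)
O = -26 (O = -2 + (15 - 1*39) = -2 + (15 - 39) = -2 - 24 = -26)
O + w*(l*(-11)) = -26 - 7*(-11)/165 = -26 - 1/165*(-77) = -26 + 7/15 = -383/15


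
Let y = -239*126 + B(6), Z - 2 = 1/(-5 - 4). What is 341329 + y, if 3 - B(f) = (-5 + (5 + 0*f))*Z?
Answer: 311218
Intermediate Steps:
Z = 17/9 (Z = 2 + 1/(-5 - 4) = 2 + 1/(-9) = 2 - 1/9 = 17/9 ≈ 1.8889)
B(f) = 3 (B(f) = 3 - (-5 + (5 + 0*f))*17/9 = 3 - (-5 + (5 + 0))*17/9 = 3 - (-5 + 5)*17/9 = 3 - 0*17/9 = 3 - 1*0 = 3 + 0 = 3)
y = -30111 (y = -239*126 + 3 = -30114 + 3 = -30111)
341329 + y = 341329 - 30111 = 311218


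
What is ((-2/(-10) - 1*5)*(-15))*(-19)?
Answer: -1368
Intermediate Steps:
((-2/(-10) - 1*5)*(-15))*(-19) = ((-2*(-⅒) - 5)*(-15))*(-19) = ((⅕ - 5)*(-15))*(-19) = -24/5*(-15)*(-19) = 72*(-19) = -1368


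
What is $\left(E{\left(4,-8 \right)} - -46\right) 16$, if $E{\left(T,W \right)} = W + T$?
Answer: $672$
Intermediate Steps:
$E{\left(T,W \right)} = T + W$
$\left(E{\left(4,-8 \right)} - -46\right) 16 = \left(\left(4 - 8\right) - -46\right) 16 = \left(-4 + 46\right) 16 = 42 \cdot 16 = 672$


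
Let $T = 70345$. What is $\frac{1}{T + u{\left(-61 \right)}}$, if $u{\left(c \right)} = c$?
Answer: $\frac{1}{70284} \approx 1.4228 \cdot 10^{-5}$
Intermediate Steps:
$\frac{1}{T + u{\left(-61 \right)}} = \frac{1}{70345 - 61} = \frac{1}{70284}$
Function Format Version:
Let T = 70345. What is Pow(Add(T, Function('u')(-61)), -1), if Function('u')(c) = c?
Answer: Rational(1, 70284) ≈ 1.4228e-5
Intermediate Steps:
Pow(Add(T, Function('u')(-61)), -1) = Pow(Add(70345, -61), -1) = Pow(70284, -1) = Rational(1, 70284)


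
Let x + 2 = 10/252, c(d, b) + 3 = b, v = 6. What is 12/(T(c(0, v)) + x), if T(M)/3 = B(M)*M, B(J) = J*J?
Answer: 1512/9959 ≈ 0.15182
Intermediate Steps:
c(d, b) = -3 + b
x = -247/126 (x = -2 + 10/252 = -2 + 10*(1/252) = -2 + 5/126 = -247/126 ≈ -1.9603)
B(J) = J²
T(M) = 3*M³ (T(M) = 3*(M²*M) = 3*M³)
12/(T(c(0, v)) + x) = 12/(3*(-3 + 6)³ - 247/126) = 12/(3*3³ - 247/126) = 12/(3*27 - 247/126) = 12/(81 - 247/126) = 12/(9959/126) = 12*(126/9959) = 1512/9959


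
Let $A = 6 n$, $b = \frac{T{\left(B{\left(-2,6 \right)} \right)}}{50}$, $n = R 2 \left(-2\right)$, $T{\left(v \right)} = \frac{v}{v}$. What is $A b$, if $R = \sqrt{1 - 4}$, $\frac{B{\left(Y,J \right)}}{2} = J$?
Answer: $- \frac{12 i \sqrt{3}}{25} \approx - 0.83138 i$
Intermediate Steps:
$B{\left(Y,J \right)} = 2 J$
$R = i \sqrt{3}$ ($R = \sqrt{-3} = i \sqrt{3} \approx 1.732 i$)
$T{\left(v \right)} = 1$
$n = - 4 i \sqrt{3}$ ($n = i \sqrt{3} \cdot 2 \left(-2\right) = 2 i \sqrt{3} \left(-2\right) = - 4 i \sqrt{3} \approx - 6.9282 i$)
$b = \frac{1}{50}$ ($b = 1 \cdot \frac{1}{50} = \frac{1}{50} \approx 0.02$)
$A = - 24 i \sqrt{3}$ ($A = 6 \left(- 4 i \sqrt{3}\right) = - 24 i \sqrt{3} \approx - 41.569 i$)
$A b = - 24 i \sqrt{3} \cdot \frac{1}{50} = - \frac{12 i \sqrt{3}}{25}$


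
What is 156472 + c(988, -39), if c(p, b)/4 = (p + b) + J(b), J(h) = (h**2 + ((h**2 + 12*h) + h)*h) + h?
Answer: 8012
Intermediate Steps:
J(h) = h + h**2 + h*(h**2 + 13*h) (J(h) = (h**2 + (h**2 + 13*h)*h) + h = (h**2 + h*(h**2 + 13*h)) + h = h + h**2 + h*(h**2 + 13*h))
c(p, b) = 4*b + 4*p + 4*b*(1 + b**2 + 14*b) (c(p, b) = 4*((p + b) + b*(1 + b**2 + 14*b)) = 4*((b + p) + b*(1 + b**2 + 14*b)) = 4*(b + p + b*(1 + b**2 + 14*b)) = 4*b + 4*p + 4*b*(1 + b**2 + 14*b))
156472 + c(988, -39) = 156472 + (4*(-39) + 4*988 + 4*(-39)*(1 + (-39)**2 + 14*(-39))) = 156472 + (-156 + 3952 + 4*(-39)*(1 + 1521 - 546)) = 156472 + (-156 + 3952 + 4*(-39)*976) = 156472 + (-156 + 3952 - 152256) = 156472 - 148460 = 8012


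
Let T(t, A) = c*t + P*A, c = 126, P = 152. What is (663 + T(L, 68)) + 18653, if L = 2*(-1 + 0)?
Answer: 29400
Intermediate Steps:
L = -2 (L = 2*(-1) = -2)
T(t, A) = 126*t + 152*A
(663 + T(L, 68)) + 18653 = (663 + (126*(-2) + 152*68)) + 18653 = (663 + (-252 + 10336)) + 18653 = (663 + 10084) + 18653 = 10747 + 18653 = 29400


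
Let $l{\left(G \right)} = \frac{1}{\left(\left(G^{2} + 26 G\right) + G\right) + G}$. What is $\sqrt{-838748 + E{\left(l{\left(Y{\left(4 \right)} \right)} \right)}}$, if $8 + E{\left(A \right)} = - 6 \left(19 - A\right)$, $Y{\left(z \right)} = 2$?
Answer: $\frac{i \sqrt{83886990}}{10} \approx 915.9 i$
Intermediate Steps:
$l{\left(G \right)} = \frac{1}{G^{2} + 28 G}$ ($l{\left(G \right)} = \frac{1}{\left(G^{2} + 27 G\right) + G} = \frac{1}{G^{2} + 28 G}$)
$E{\left(A \right)} = -122 + 6 A$ ($E{\left(A \right)} = -8 - 6 \left(19 - A\right) = -8 + \left(-114 + 6 A\right) = -122 + 6 A$)
$\sqrt{-838748 + E{\left(l{\left(Y{\left(4 \right)} \right)} \right)}} = \sqrt{-838748 - \left(122 - 6 \frac{1}{2 \left(28 + 2\right)}\right)} = \sqrt{-838748 - \left(122 - 6 \frac{1}{2 \cdot 30}\right)} = \sqrt{-838748 - \left(122 - 6 \cdot \frac{1}{2} \cdot \frac{1}{30}\right)} = \sqrt{-838748 + \left(-122 + 6 \cdot \frac{1}{60}\right)} = \sqrt{-838748 + \left(-122 + \frac{1}{10}\right)} = \sqrt{-838748 - \frac{1219}{10}} = \sqrt{- \frac{8388699}{10}} = \frac{i \sqrt{83886990}}{10}$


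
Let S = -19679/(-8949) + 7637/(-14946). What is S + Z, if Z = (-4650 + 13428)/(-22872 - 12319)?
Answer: 2257103197733/1568952658338 ≈ 1.4386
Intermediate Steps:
S = 75259607/44583918 (S = -19679*(-1/8949) + 7637*(-1/14946) = 19679/8949 - 7637/14946 = 75259607/44583918 ≈ 1.6880)
Z = -8778/35191 (Z = 8778/(-35191) = 8778*(-1/35191) = -8778/35191 ≈ -0.24944)
S + Z = 75259607/44583918 - 8778/35191 = 2257103197733/1568952658338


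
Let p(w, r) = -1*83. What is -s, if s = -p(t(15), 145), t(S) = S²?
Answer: -83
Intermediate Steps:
p(w, r) = -83
s = 83 (s = -1*(-83) = 83)
-s = -1*83 = -83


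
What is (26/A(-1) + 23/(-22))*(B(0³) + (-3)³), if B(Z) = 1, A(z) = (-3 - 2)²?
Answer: 39/275 ≈ 0.14182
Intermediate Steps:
A(z) = 25 (A(z) = (-5)² = 25)
(26/A(-1) + 23/(-22))*(B(0³) + (-3)³) = (26/25 + 23/(-22))*(1 + (-3)³) = (26*(1/25) + 23*(-1/22))*(1 - 27) = (26/25 - 23/22)*(-26) = -3/550*(-26) = 39/275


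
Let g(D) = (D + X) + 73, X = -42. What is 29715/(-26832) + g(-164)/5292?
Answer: -1914529/1690416 ≈ -1.1326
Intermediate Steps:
g(D) = 31 + D (g(D) = (D - 42) + 73 = (-42 + D) + 73 = 31 + D)
29715/(-26832) + g(-164)/5292 = 29715/(-26832) + (31 - 164)/5292 = 29715*(-1/26832) - 133*1/5292 = -9905/8944 - 19/756 = -1914529/1690416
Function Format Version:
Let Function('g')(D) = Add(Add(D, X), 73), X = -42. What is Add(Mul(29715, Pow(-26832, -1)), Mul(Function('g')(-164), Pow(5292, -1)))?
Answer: Rational(-1914529, 1690416) ≈ -1.1326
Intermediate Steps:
Function('g')(D) = Add(31, D) (Function('g')(D) = Add(Add(D, -42), 73) = Add(Add(-42, D), 73) = Add(31, D))
Add(Mul(29715, Pow(-26832, -1)), Mul(Function('g')(-164), Pow(5292, -1))) = Add(Mul(29715, Pow(-26832, -1)), Mul(Add(31, -164), Pow(5292, -1))) = Add(Mul(29715, Rational(-1, 26832)), Mul(-133, Rational(1, 5292))) = Add(Rational(-9905, 8944), Rational(-19, 756)) = Rational(-1914529, 1690416)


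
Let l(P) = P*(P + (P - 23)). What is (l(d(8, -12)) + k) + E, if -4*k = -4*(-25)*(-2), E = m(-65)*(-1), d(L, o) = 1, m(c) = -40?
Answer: 69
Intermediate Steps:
l(P) = P*(-23 + 2*P) (l(P) = P*(P + (-23 + P)) = P*(-23 + 2*P))
E = 40 (E = -40*(-1) = 40)
k = 50 (k = -(-4*(-25))*(-2)/4 = -25*(-2) = -1/4*(-200) = 50)
(l(d(8, -12)) + k) + E = (1*(-23 + 2*1) + 50) + 40 = (1*(-23 + 2) + 50) + 40 = (1*(-21) + 50) + 40 = (-21 + 50) + 40 = 29 + 40 = 69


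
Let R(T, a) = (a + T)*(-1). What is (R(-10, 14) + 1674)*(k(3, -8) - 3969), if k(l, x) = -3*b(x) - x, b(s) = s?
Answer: -6574790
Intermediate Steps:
k(l, x) = -4*x (k(l, x) = -3*x - x = -4*x)
R(T, a) = -T - a (R(T, a) = (T + a)*(-1) = -T - a)
(R(-10, 14) + 1674)*(k(3, -8) - 3969) = ((-1*(-10) - 1*14) + 1674)*(-4*(-8) - 3969) = ((10 - 14) + 1674)*(32 - 3969) = (-4 + 1674)*(-3937) = 1670*(-3937) = -6574790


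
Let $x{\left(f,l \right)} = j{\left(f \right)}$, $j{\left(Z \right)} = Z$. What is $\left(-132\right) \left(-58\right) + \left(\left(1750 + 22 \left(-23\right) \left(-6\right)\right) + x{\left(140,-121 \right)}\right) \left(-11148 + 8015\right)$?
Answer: $-15425502$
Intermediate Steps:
$x{\left(f,l \right)} = f$
$\left(-132\right) \left(-58\right) + \left(\left(1750 + 22 \left(-23\right) \left(-6\right)\right) + x{\left(140,-121 \right)}\right) \left(-11148 + 8015\right) = \left(-132\right) \left(-58\right) + \left(\left(1750 + 22 \left(-23\right) \left(-6\right)\right) + 140\right) \left(-11148 + 8015\right) = 7656 + \left(\left(1750 - -3036\right) + 140\right) \left(-3133\right) = 7656 + \left(\left(1750 + 3036\right) + 140\right) \left(-3133\right) = 7656 + \left(4786 + 140\right) \left(-3133\right) = 7656 + 4926 \left(-3133\right) = 7656 - 15433158 = -15425502$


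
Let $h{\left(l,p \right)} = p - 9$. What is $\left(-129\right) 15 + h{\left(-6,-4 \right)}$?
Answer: $-1948$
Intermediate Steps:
$h{\left(l,p \right)} = -9 + p$
$\left(-129\right) 15 + h{\left(-6,-4 \right)} = \left(-129\right) 15 - 13 = -1935 - 13 = -1948$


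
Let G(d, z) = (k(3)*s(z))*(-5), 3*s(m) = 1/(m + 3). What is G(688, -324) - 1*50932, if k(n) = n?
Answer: -16349167/321 ≈ -50932.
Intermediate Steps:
s(m) = 1/(3*(3 + m)) (s(m) = 1/(3*(m + 3)) = 1/(3*(3 + m)))
G(d, z) = -5/(3 + z) (G(d, z) = (3*(1/(3*(3 + z))))*(-5) = -5/(3 + z))
G(688, -324) - 1*50932 = -5/(3 - 324) - 1*50932 = -5/(-321) - 50932 = -5*(-1/321) - 50932 = 5/321 - 50932 = -16349167/321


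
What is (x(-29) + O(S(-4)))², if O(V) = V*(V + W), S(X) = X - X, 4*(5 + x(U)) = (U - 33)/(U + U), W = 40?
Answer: 301401/13456 ≈ 22.399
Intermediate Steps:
x(U) = -5 + (-33 + U)/(8*U) (x(U) = -5 + ((U - 33)/(U + U))/4 = -5 + ((-33 + U)/((2*U)))/4 = -5 + ((-33 + U)*(1/(2*U)))/4 = -5 + ((-33 + U)/(2*U))/4 = -5 + (-33 + U)/(8*U))
S(X) = 0
O(V) = V*(40 + V) (O(V) = V*(V + 40) = V*(40 + V))
(x(-29) + O(S(-4)))² = ((3/8)*(-11 - 13*(-29))/(-29) + 0*(40 + 0))² = ((3/8)*(-1/29)*(-11 + 377) + 0*40)² = ((3/8)*(-1/29)*366 + 0)² = (-549/116 + 0)² = (-549/116)² = 301401/13456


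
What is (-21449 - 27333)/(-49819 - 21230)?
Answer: 48782/71049 ≈ 0.68660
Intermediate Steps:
(-21449 - 27333)/(-49819 - 21230) = -48782/(-71049) = -48782*(-1/71049) = 48782/71049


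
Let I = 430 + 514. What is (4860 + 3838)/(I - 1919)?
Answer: -8698/975 ≈ -8.9210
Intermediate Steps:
I = 944
(4860 + 3838)/(I - 1919) = (4860 + 3838)/(944 - 1919) = 8698/(-975) = 8698*(-1/975) = -8698/975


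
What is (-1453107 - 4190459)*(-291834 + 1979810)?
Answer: -9526203962416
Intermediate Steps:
(-1453107 - 4190459)*(-291834 + 1979810) = -5643566*1687976 = -9526203962416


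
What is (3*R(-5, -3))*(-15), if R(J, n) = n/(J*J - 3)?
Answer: 135/22 ≈ 6.1364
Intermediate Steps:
R(J, n) = n/(-3 + J**2) (R(J, n) = n/(J**2 - 3) = n/(-3 + J**2))
(3*R(-5, -3))*(-15) = (3*(-3/(-3 + (-5)**2)))*(-15) = (3*(-3/(-3 + 25)))*(-15) = (3*(-3/22))*(-15) = -9/22*(-15) = 135/22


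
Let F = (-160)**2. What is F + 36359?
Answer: 61959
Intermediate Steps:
F = 25600
F + 36359 = 25600 + 36359 = 61959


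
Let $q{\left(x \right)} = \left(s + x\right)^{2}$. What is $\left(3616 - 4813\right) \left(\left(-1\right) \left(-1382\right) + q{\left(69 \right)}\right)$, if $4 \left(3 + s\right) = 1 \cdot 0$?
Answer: $-6868386$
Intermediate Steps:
$s = -3$ ($s = -3 + \frac{1 \cdot 0}{4} = -3 + \frac{1}{4} \cdot 0 = -3 + 0 = -3$)
$q{\left(x \right)} = \left(-3 + x\right)^{2}$
$\left(3616 - 4813\right) \left(\left(-1\right) \left(-1382\right) + q{\left(69 \right)}\right) = \left(3616 - 4813\right) \left(\left(-1\right) \left(-1382\right) + \left(-3 + 69\right)^{2}\right) = - 1197 \left(1382 + 66^{2}\right) = - 1197 \left(1382 + 4356\right) = \left(-1197\right) 5738 = -6868386$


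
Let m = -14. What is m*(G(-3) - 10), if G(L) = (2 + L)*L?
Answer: 98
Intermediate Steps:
G(L) = L*(2 + L)
m*(G(-3) - 10) = -14*(-3*(2 - 3) - 10) = -14*(-3*(-1) - 10) = -14*(3 - 10) = -14*(-7) = 98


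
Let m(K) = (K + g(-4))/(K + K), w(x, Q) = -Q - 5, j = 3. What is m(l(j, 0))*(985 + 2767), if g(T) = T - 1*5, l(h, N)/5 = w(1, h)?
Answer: 22981/10 ≈ 2298.1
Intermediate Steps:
w(x, Q) = -5 - Q
l(h, N) = -25 - 5*h (l(h, N) = 5*(-5 - h) = -25 - 5*h)
g(T) = -5 + T (g(T) = T - 5 = -5 + T)
m(K) = (-9 + K)/(2*K) (m(K) = (K + (-5 - 4))/(K + K) = (K - 9)/((2*K)) = (-9 + K)*(1/(2*K)) = (-9 + K)/(2*K))
m(l(j, 0))*(985 + 2767) = ((-9 + (-25 - 5*3))/(2*(-25 - 5*3)))*(985 + 2767) = ((-9 + (-25 - 15))/(2*(-25 - 15)))*3752 = ((½)*(-9 - 40)/(-40))*3752 = ((½)*(-1/40)*(-49))*3752 = (49/80)*3752 = 22981/10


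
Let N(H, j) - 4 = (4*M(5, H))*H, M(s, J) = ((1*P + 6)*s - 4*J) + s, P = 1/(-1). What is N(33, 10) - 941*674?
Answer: -647694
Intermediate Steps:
P = -1
M(s, J) = -4*J + 6*s (M(s, J) = ((1*(-1) + 6)*s - 4*J) + s = ((-1 + 6)*s - 4*J) + s = (5*s - 4*J) + s = (-4*J + 5*s) + s = -4*J + 6*s)
N(H, j) = 4 + H*(120 - 16*H) (N(H, j) = 4 + (4*(-4*H + 6*5))*H = 4 + (4*(-4*H + 30))*H = 4 + (4*(30 - 4*H))*H = 4 + (120 - 16*H)*H = 4 + H*(120 - 16*H))
N(33, 10) - 941*674 = (4 - 16*33**2 + 120*33) - 941*674 = (4 - 16*1089 + 3960) - 634234 = (4 - 17424 + 3960) - 634234 = -13460 - 634234 = -647694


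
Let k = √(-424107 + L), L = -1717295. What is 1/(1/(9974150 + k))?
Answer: 9974150 + I*√2141402 ≈ 9.9741e+6 + 1463.4*I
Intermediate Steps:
k = I*√2141402 (k = √(-424107 - 1717295) = √(-2141402) = I*√2141402 ≈ 1463.4*I)
1/(1/(9974150 + k)) = 1/(1/(9974150 + I*√2141402)) = 9974150 + I*√2141402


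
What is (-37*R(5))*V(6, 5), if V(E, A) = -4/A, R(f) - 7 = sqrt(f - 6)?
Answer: 1036/5 + 148*I/5 ≈ 207.2 + 29.6*I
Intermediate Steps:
R(f) = 7 + sqrt(-6 + f) (R(f) = 7 + sqrt(f - 6) = 7 + sqrt(-6 + f))
V(E, A) = -4/A
(-37*R(5))*V(6, 5) = (-37*(7 + sqrt(-6 + 5)))*(-4/5) = (-37*(7 + sqrt(-1)))*(-4*1/5) = -37*(7 + I)*(-4/5) = (-259 - 37*I)*(-4/5) = 1036/5 + 148*I/5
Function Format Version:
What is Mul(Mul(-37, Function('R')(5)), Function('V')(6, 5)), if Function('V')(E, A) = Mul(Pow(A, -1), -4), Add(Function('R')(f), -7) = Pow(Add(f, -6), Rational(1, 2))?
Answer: Add(Rational(1036, 5), Mul(Rational(148, 5), I)) ≈ Add(207.20, Mul(29.600, I))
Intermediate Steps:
Function('R')(f) = Add(7, Pow(Add(-6, f), Rational(1, 2))) (Function('R')(f) = Add(7, Pow(Add(f, -6), Rational(1, 2))) = Add(7, Pow(Add(-6, f), Rational(1, 2))))
Function('V')(E, A) = Mul(-4, Pow(A, -1))
Mul(Mul(-37, Function('R')(5)), Function('V')(6, 5)) = Mul(Mul(-37, Add(7, Pow(Add(-6, 5), Rational(1, 2)))), Mul(-4, Pow(5, -1))) = Mul(Mul(-37, Add(7, Pow(-1, Rational(1, 2)))), Mul(-4, Rational(1, 5))) = Mul(Mul(-37, Add(7, I)), Rational(-4, 5)) = Mul(Add(-259, Mul(-37, I)), Rational(-4, 5)) = Add(Rational(1036, 5), Mul(Rational(148, 5), I))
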